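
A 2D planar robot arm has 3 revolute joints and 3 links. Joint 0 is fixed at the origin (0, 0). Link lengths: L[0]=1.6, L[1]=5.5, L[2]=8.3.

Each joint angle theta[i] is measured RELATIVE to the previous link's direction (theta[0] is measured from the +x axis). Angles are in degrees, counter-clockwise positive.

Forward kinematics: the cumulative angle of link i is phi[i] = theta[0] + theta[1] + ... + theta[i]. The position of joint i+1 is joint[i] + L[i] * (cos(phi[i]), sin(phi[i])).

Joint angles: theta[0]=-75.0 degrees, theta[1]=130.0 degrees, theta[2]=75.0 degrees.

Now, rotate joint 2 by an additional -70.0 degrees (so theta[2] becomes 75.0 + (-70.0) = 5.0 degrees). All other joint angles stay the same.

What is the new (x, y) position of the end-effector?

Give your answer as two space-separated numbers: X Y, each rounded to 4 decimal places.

Answer: 7.7188 10.1479

Derivation:
joint[0] = (0.0000, 0.0000)  (base)
link 0: phi[0] = -75 = -75 deg
  cos(-75 deg) = 0.2588, sin(-75 deg) = -0.9659
  joint[1] = (0.0000, 0.0000) + 1.6 * (0.2588, -0.9659) = (0.0000 + 0.4141, 0.0000 + -1.5455) = (0.4141, -1.5455)
link 1: phi[1] = -75 + 130 = 55 deg
  cos(55 deg) = 0.5736, sin(55 deg) = 0.8192
  joint[2] = (0.4141, -1.5455) + 5.5 * (0.5736, 0.8192) = (0.4141 + 3.1547, -1.5455 + 4.5053) = (3.5688, 2.9599)
link 2: phi[2] = -75 + 130 + 5 = 60 deg
  cos(60 deg) = 0.5000, sin(60 deg) = 0.8660
  joint[3] = (3.5688, 2.9599) + 8.3 * (0.5000, 0.8660) = (3.5688 + 4.1500, 2.9599 + 7.1880) = (7.7188, 10.1479)
End effector: (7.7188, 10.1479)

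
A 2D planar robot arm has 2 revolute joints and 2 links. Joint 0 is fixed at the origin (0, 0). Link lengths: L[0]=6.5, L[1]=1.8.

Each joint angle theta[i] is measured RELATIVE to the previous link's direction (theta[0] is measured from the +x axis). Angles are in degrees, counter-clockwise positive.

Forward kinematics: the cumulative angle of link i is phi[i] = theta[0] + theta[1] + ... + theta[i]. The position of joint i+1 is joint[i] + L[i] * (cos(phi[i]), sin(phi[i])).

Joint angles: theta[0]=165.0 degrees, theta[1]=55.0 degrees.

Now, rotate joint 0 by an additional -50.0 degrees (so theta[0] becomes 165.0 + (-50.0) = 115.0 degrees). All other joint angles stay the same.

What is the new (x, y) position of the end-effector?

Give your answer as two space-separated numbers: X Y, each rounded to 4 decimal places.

Answer: -4.5197 6.2036

Derivation:
joint[0] = (0.0000, 0.0000)  (base)
link 0: phi[0] = 115 = 115 deg
  cos(115 deg) = -0.4226, sin(115 deg) = 0.9063
  joint[1] = (0.0000, 0.0000) + 6.5 * (-0.4226, 0.9063) = (0.0000 + -2.7470, 0.0000 + 5.8910) = (-2.7470, 5.8910)
link 1: phi[1] = 115 + 55 = 170 deg
  cos(170 deg) = -0.9848, sin(170 deg) = 0.1736
  joint[2] = (-2.7470, 5.8910) + 1.8 * (-0.9848, 0.1736) = (-2.7470 + -1.7727, 5.8910 + 0.3126) = (-4.5197, 6.2036)
End effector: (-4.5197, 6.2036)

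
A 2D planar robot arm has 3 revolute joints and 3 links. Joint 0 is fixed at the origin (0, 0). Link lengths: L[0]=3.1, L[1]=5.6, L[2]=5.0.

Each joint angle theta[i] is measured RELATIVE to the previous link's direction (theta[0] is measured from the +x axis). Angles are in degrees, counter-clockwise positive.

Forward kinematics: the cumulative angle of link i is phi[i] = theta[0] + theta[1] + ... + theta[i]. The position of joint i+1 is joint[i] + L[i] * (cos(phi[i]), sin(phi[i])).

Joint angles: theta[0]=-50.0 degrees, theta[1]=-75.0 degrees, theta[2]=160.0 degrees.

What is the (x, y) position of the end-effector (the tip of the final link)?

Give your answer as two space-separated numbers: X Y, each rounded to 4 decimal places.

joint[0] = (0.0000, 0.0000)  (base)
link 0: phi[0] = -50 = -50 deg
  cos(-50 deg) = 0.6428, sin(-50 deg) = -0.7660
  joint[1] = (0.0000, 0.0000) + 3.1 * (0.6428, -0.7660) = (0.0000 + 1.9926, 0.0000 + -2.3747) = (1.9926, -2.3747)
link 1: phi[1] = -50 + -75 = -125 deg
  cos(-125 deg) = -0.5736, sin(-125 deg) = -0.8192
  joint[2] = (1.9926, -2.3747) + 5.6 * (-0.5736, -0.8192) = (1.9926 + -3.2120, -2.3747 + -4.5873) = (-1.2194, -6.9620)
link 2: phi[2] = -50 + -75 + 160 = 35 deg
  cos(35 deg) = 0.8192, sin(35 deg) = 0.5736
  joint[3] = (-1.2194, -6.9620) + 5 * (0.8192, 0.5736) = (-1.2194 + 4.0958, -6.9620 + 2.8679) = (2.8764, -4.0941)
End effector: (2.8764, -4.0941)

Answer: 2.8764 -4.0941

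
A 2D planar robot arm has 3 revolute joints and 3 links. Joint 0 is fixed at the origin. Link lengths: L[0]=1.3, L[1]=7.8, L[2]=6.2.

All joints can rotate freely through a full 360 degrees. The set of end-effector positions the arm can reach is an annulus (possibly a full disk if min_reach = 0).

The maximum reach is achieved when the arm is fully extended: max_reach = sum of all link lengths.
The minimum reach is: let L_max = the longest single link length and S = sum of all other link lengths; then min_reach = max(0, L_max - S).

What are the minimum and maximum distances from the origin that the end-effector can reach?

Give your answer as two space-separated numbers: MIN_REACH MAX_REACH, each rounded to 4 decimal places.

Link lengths: [1.3, 7.8, 6.2]
max_reach = 1.3 + 7.8 + 6.2 = 15.3
L_max = max([1.3, 7.8, 6.2]) = 7.8
S (sum of others) = 15.3 - 7.8 = 7.5
min_reach = max(0, 7.8 - 7.5) = max(0, 0.3) = 0.3

Answer: 0.3000 15.3000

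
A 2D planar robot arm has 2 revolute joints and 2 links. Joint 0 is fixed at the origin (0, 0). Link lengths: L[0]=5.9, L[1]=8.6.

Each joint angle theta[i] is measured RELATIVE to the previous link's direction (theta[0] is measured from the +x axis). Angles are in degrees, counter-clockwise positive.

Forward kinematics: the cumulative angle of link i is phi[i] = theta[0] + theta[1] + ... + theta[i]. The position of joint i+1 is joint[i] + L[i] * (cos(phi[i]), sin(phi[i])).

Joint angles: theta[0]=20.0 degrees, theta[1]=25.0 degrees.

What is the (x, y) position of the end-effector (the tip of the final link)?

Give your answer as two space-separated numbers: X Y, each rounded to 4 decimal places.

Answer: 11.6253 8.0990

Derivation:
joint[0] = (0.0000, 0.0000)  (base)
link 0: phi[0] = 20 = 20 deg
  cos(20 deg) = 0.9397, sin(20 deg) = 0.3420
  joint[1] = (0.0000, 0.0000) + 5.9 * (0.9397, 0.3420) = (0.0000 + 5.5442, 0.0000 + 2.0179) = (5.5442, 2.0179)
link 1: phi[1] = 20 + 25 = 45 deg
  cos(45 deg) = 0.7071, sin(45 deg) = 0.7071
  joint[2] = (5.5442, 2.0179) + 8.6 * (0.7071, 0.7071) = (5.5442 + 6.0811, 2.0179 + 6.0811) = (11.6253, 8.0990)
End effector: (11.6253, 8.0990)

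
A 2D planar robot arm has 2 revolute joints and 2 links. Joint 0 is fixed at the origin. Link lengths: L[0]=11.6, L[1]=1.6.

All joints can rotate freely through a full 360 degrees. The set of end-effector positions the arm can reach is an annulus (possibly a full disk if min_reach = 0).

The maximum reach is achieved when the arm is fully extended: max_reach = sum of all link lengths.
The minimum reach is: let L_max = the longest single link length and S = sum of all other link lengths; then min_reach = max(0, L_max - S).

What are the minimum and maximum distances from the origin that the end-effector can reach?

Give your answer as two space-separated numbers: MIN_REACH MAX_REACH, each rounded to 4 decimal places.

Answer: 10.0000 13.2000

Derivation:
Link lengths: [11.6, 1.6]
max_reach = 11.6 + 1.6 = 13.2
L_max = max([11.6, 1.6]) = 11.6
S (sum of others) = 13.2 - 11.6 = 1.6
min_reach = max(0, 11.6 - 1.6) = max(0, 10) = 10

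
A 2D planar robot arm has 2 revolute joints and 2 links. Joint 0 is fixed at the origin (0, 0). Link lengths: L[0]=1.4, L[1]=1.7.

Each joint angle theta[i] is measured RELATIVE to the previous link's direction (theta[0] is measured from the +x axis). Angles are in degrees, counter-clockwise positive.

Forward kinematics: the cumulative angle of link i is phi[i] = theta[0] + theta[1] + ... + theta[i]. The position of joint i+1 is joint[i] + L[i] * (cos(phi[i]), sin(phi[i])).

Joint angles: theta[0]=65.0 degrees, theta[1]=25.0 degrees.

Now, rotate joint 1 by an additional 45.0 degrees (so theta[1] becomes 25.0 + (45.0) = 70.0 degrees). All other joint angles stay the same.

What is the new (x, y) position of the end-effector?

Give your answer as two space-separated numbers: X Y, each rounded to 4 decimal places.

joint[0] = (0.0000, 0.0000)  (base)
link 0: phi[0] = 65 = 65 deg
  cos(65 deg) = 0.4226, sin(65 deg) = 0.9063
  joint[1] = (0.0000, 0.0000) + 1.4 * (0.4226, 0.9063) = (0.0000 + 0.5917, 0.0000 + 1.2688) = (0.5917, 1.2688)
link 1: phi[1] = 65 + 70 = 135 deg
  cos(135 deg) = -0.7071, sin(135 deg) = 0.7071
  joint[2] = (0.5917, 1.2688) + 1.7 * (-0.7071, 0.7071) = (0.5917 + -1.2021, 1.2688 + 1.2021) = (-0.6104, 2.4709)
End effector: (-0.6104, 2.4709)

Answer: -0.6104 2.4709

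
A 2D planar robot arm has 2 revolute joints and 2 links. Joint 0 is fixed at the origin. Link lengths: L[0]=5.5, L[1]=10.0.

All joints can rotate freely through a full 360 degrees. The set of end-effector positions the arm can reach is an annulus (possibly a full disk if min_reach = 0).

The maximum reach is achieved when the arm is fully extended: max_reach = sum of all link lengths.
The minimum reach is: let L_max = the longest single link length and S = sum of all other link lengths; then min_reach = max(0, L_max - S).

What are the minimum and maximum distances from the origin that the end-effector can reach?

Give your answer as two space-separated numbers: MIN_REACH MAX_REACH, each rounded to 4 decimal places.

Answer: 4.5000 15.5000

Derivation:
Link lengths: [5.5, 10.0]
max_reach = 5.5 + 10 = 15.5
L_max = max([5.5, 10.0]) = 10
S (sum of others) = 15.5 - 10 = 5.5
min_reach = max(0, 10 - 5.5) = max(0, 4.5) = 4.5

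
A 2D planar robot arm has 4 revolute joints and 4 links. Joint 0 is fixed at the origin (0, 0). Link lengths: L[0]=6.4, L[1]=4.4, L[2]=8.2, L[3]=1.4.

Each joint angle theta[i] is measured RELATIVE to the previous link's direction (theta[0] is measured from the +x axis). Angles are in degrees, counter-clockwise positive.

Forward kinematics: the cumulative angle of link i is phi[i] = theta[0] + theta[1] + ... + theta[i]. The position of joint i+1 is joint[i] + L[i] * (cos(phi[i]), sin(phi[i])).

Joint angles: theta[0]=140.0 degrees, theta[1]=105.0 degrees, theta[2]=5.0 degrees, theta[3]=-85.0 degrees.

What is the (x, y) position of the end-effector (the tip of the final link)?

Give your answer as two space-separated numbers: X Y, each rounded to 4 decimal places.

Answer: -10.9191 -7.2170

Derivation:
joint[0] = (0.0000, 0.0000)  (base)
link 0: phi[0] = 140 = 140 deg
  cos(140 deg) = -0.7660, sin(140 deg) = 0.6428
  joint[1] = (0.0000, 0.0000) + 6.4 * (-0.7660, 0.6428) = (0.0000 + -4.9027, 0.0000 + 4.1138) = (-4.9027, 4.1138)
link 1: phi[1] = 140 + 105 = 245 deg
  cos(245 deg) = -0.4226, sin(245 deg) = -0.9063
  joint[2] = (-4.9027, 4.1138) + 4.4 * (-0.4226, -0.9063) = (-4.9027 + -1.8595, 4.1138 + -3.9878) = (-6.7622, 0.1261)
link 2: phi[2] = 140 + 105 + 5 = 250 deg
  cos(250 deg) = -0.3420, sin(250 deg) = -0.9397
  joint[3] = (-6.7622, 0.1261) + 8.2 * (-0.3420, -0.9397) = (-6.7622 + -2.8046, 0.1261 + -7.7055) = (-9.5668, -7.5794)
link 3: phi[3] = 140 + 105 + 5 + -85 = 165 deg
  cos(165 deg) = -0.9659, sin(165 deg) = 0.2588
  joint[4] = (-9.5668, -7.5794) + 1.4 * (-0.9659, 0.2588) = (-9.5668 + -1.3523, -7.5794 + 0.3623) = (-10.9191, -7.2170)
End effector: (-10.9191, -7.2170)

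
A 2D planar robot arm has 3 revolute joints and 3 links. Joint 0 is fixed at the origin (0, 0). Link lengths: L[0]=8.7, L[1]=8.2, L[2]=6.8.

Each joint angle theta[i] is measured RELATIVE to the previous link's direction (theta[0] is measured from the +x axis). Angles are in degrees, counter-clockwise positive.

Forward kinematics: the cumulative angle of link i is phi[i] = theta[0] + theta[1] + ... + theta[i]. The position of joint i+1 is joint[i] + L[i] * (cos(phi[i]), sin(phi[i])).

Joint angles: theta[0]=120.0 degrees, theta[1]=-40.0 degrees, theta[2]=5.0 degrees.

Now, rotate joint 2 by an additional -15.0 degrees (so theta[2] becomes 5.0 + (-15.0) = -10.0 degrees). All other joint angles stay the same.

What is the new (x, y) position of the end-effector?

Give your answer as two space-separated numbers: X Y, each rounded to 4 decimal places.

joint[0] = (0.0000, 0.0000)  (base)
link 0: phi[0] = 120 = 120 deg
  cos(120 deg) = -0.5000, sin(120 deg) = 0.8660
  joint[1] = (0.0000, 0.0000) + 8.7 * (-0.5000, 0.8660) = (0.0000 + -4.3500, 0.0000 + 7.5344) = (-4.3500, 7.5344)
link 1: phi[1] = 120 + -40 = 80 deg
  cos(80 deg) = 0.1736, sin(80 deg) = 0.9848
  joint[2] = (-4.3500, 7.5344) + 8.2 * (0.1736, 0.9848) = (-4.3500 + 1.4239, 7.5344 + 8.0754) = (-2.9261, 15.6098)
link 2: phi[2] = 120 + -40 + -10 = 70 deg
  cos(70 deg) = 0.3420, sin(70 deg) = 0.9397
  joint[3] = (-2.9261, 15.6098) + 6.8 * (0.3420, 0.9397) = (-2.9261 + 2.3257, 15.6098 + 6.3899) = (-0.6003, 21.9998)
End effector: (-0.6003, 21.9998)

Answer: -0.6003 21.9998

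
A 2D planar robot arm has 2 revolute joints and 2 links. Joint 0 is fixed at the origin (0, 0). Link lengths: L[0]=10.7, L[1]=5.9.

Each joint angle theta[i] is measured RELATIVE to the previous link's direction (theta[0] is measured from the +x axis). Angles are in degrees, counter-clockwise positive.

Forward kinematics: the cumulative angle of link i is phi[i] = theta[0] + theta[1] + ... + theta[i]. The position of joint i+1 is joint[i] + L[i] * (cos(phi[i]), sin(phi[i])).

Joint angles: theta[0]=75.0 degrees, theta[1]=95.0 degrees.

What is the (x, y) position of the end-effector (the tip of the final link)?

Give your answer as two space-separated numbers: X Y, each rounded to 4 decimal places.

Answer: -3.0410 11.3599

Derivation:
joint[0] = (0.0000, 0.0000)  (base)
link 0: phi[0] = 75 = 75 deg
  cos(75 deg) = 0.2588, sin(75 deg) = 0.9659
  joint[1] = (0.0000, 0.0000) + 10.7 * (0.2588, 0.9659) = (0.0000 + 2.7694, 0.0000 + 10.3354) = (2.7694, 10.3354)
link 1: phi[1] = 75 + 95 = 170 deg
  cos(170 deg) = -0.9848, sin(170 deg) = 0.1736
  joint[2] = (2.7694, 10.3354) + 5.9 * (-0.9848, 0.1736) = (2.7694 + -5.8104, 10.3354 + 1.0245) = (-3.0410, 11.3599)
End effector: (-3.0410, 11.3599)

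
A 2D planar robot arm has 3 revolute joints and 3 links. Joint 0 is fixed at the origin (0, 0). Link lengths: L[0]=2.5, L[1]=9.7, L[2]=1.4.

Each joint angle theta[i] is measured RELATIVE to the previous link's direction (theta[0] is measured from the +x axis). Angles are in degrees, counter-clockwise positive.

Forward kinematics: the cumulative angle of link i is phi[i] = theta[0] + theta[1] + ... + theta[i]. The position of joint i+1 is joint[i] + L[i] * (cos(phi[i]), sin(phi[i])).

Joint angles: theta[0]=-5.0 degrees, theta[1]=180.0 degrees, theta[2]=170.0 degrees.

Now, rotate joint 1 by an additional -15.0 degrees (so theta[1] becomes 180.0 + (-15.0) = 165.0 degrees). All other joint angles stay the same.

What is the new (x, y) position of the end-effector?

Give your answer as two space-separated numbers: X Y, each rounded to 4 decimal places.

Answer: -5.4121 2.3997

Derivation:
joint[0] = (0.0000, 0.0000)  (base)
link 0: phi[0] = -5 = -5 deg
  cos(-5 deg) = 0.9962, sin(-5 deg) = -0.0872
  joint[1] = (0.0000, 0.0000) + 2.5 * (0.9962, -0.0872) = (0.0000 + 2.4905, 0.0000 + -0.2179) = (2.4905, -0.2179)
link 1: phi[1] = -5 + 165 = 160 deg
  cos(160 deg) = -0.9397, sin(160 deg) = 0.3420
  joint[2] = (2.4905, -0.2179) + 9.7 * (-0.9397, 0.3420) = (2.4905 + -9.1150, -0.2179 + 3.3176) = (-6.6245, 3.0997)
link 2: phi[2] = -5 + 165 + 170 = 330 deg
  cos(330 deg) = 0.8660, sin(330 deg) = -0.5000
  joint[3] = (-6.6245, 3.0997) + 1.4 * (0.8660, -0.5000) = (-6.6245 + 1.2124, 3.0997 + -0.7000) = (-5.4121, 2.3997)
End effector: (-5.4121, 2.3997)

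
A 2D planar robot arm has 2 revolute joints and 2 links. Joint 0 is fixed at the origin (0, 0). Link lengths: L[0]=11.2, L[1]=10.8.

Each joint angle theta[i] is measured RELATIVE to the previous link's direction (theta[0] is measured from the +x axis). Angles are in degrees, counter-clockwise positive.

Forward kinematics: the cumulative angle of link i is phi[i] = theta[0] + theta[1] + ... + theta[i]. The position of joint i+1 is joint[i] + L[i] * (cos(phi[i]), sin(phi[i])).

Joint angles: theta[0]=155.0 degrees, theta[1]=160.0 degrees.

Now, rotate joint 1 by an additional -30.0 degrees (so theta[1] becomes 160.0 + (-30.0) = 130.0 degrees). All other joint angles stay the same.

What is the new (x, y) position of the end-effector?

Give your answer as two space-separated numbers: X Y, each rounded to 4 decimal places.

Answer: -7.3554 -5.6987

Derivation:
joint[0] = (0.0000, 0.0000)  (base)
link 0: phi[0] = 155 = 155 deg
  cos(155 deg) = -0.9063, sin(155 deg) = 0.4226
  joint[1] = (0.0000, 0.0000) + 11.2 * (-0.9063, 0.4226) = (0.0000 + -10.1506, 0.0000 + 4.7333) = (-10.1506, 4.7333)
link 1: phi[1] = 155 + 130 = 285 deg
  cos(285 deg) = 0.2588, sin(285 deg) = -0.9659
  joint[2] = (-10.1506, 4.7333) + 10.8 * (0.2588, -0.9659) = (-10.1506 + 2.7952, 4.7333 + -10.4320) = (-7.3554, -5.6987)
End effector: (-7.3554, -5.6987)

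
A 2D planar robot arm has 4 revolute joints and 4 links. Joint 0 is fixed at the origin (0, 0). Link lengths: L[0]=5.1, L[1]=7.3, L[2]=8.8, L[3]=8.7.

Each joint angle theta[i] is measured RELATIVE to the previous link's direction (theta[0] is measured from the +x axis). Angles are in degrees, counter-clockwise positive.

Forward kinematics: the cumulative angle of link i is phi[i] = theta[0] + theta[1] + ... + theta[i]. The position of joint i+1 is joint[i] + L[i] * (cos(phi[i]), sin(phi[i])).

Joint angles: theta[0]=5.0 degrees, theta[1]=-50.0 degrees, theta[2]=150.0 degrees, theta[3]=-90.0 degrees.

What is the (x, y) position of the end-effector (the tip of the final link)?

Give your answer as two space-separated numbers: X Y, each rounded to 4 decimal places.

Answer: 16.3684 6.0345

Derivation:
joint[0] = (0.0000, 0.0000)  (base)
link 0: phi[0] = 5 = 5 deg
  cos(5 deg) = 0.9962, sin(5 deg) = 0.0872
  joint[1] = (0.0000, 0.0000) + 5.1 * (0.9962, 0.0872) = (0.0000 + 5.0806, 0.0000 + 0.4445) = (5.0806, 0.4445)
link 1: phi[1] = 5 + -50 = -45 deg
  cos(-45 deg) = 0.7071, sin(-45 deg) = -0.7071
  joint[2] = (5.0806, 0.4445) + 7.3 * (0.7071, -0.7071) = (5.0806 + 5.1619, 0.4445 + -5.1619) = (10.2425, -4.7174)
link 2: phi[2] = 5 + -50 + 150 = 105 deg
  cos(105 deg) = -0.2588, sin(105 deg) = 0.9659
  joint[3] = (10.2425, -4.7174) + 8.8 * (-0.2588, 0.9659) = (10.2425 + -2.2776, -4.7174 + 8.5001) = (7.9649, 3.7828)
link 3: phi[3] = 5 + -50 + 150 + -90 = 15 deg
  cos(15 deg) = 0.9659, sin(15 deg) = 0.2588
  joint[4] = (7.9649, 3.7828) + 8.7 * (0.9659, 0.2588) = (7.9649 + 8.4036, 3.7828 + 2.2517) = (16.3684, 6.0345)
End effector: (16.3684, 6.0345)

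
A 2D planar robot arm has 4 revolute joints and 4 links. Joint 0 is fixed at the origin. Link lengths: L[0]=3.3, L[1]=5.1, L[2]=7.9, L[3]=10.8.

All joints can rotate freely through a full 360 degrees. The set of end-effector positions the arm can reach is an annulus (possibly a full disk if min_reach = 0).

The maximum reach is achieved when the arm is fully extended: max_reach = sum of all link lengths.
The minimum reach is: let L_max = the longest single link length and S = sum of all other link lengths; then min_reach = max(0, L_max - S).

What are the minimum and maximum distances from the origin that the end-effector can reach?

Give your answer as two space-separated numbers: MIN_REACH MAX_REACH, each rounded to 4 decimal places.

Answer: 0.0000 27.1000

Derivation:
Link lengths: [3.3, 5.1, 7.9, 10.8]
max_reach = 3.3 + 5.1 + 7.9 + 10.8 = 27.1
L_max = max([3.3, 5.1, 7.9, 10.8]) = 10.8
S (sum of others) = 27.1 - 10.8 = 16.3
min_reach = max(0, 10.8 - 16.3) = max(0, -5.5) = 0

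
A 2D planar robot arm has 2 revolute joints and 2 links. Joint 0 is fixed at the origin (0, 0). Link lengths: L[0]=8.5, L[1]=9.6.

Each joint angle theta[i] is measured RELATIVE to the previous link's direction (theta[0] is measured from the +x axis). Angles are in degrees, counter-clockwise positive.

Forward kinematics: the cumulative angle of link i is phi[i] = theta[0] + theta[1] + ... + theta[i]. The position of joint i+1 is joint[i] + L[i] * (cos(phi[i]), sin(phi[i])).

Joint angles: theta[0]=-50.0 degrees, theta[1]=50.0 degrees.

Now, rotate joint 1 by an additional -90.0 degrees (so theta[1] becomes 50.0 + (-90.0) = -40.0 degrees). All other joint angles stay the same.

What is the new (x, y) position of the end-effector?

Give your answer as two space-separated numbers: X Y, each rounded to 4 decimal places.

Answer: 5.4637 -16.1114

Derivation:
joint[0] = (0.0000, 0.0000)  (base)
link 0: phi[0] = -50 = -50 deg
  cos(-50 deg) = 0.6428, sin(-50 deg) = -0.7660
  joint[1] = (0.0000, 0.0000) + 8.5 * (0.6428, -0.7660) = (0.0000 + 5.4637, 0.0000 + -6.5114) = (5.4637, -6.5114)
link 1: phi[1] = -50 + -40 = -90 deg
  cos(-90 deg) = 0.0000, sin(-90 deg) = -1.0000
  joint[2] = (5.4637, -6.5114) + 9.6 * (0.0000, -1.0000) = (5.4637 + 0.0000, -6.5114 + -9.6000) = (5.4637, -16.1114)
End effector: (5.4637, -16.1114)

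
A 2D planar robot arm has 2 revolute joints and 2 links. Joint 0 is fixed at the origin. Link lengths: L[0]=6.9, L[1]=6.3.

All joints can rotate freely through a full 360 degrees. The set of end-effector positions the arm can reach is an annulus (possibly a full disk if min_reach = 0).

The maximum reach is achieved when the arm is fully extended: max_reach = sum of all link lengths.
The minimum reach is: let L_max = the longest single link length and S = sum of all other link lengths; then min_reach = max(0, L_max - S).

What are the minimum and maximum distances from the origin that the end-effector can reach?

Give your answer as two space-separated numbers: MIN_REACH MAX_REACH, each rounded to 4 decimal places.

Answer: 0.6000 13.2000

Derivation:
Link lengths: [6.9, 6.3]
max_reach = 6.9 + 6.3 = 13.2
L_max = max([6.9, 6.3]) = 6.9
S (sum of others) = 13.2 - 6.9 = 6.3
min_reach = max(0, 6.9 - 6.3) = max(0, 0.6) = 0.6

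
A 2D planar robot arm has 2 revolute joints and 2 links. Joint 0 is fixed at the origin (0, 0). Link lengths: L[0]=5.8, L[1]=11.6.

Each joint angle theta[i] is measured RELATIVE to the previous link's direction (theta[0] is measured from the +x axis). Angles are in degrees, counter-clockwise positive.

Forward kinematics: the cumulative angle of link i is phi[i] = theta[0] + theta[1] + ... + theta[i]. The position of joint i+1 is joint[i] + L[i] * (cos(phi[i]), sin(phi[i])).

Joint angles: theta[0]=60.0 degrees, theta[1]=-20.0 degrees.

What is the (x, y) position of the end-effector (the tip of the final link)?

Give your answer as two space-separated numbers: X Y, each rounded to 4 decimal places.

joint[0] = (0.0000, 0.0000)  (base)
link 0: phi[0] = 60 = 60 deg
  cos(60 deg) = 0.5000, sin(60 deg) = 0.8660
  joint[1] = (0.0000, 0.0000) + 5.8 * (0.5000, 0.8660) = (0.0000 + 2.9000, 0.0000 + 5.0229) = (2.9000, 5.0229)
link 1: phi[1] = 60 + -20 = 40 deg
  cos(40 deg) = 0.7660, sin(40 deg) = 0.6428
  joint[2] = (2.9000, 5.0229) + 11.6 * (0.7660, 0.6428) = (2.9000 + 8.8861, 5.0229 + 7.4563) = (11.7861, 12.4793)
End effector: (11.7861, 12.4793)

Answer: 11.7861 12.4793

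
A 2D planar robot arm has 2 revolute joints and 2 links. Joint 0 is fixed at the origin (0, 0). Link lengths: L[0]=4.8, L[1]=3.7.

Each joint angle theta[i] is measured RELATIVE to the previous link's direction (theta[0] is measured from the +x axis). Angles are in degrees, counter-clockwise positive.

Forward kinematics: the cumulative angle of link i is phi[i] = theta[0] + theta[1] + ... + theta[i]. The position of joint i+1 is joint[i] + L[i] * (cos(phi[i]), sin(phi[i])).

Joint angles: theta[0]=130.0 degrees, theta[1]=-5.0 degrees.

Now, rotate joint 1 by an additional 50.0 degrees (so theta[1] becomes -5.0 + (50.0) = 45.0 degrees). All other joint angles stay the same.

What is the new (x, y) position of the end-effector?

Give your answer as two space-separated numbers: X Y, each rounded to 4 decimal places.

joint[0] = (0.0000, 0.0000)  (base)
link 0: phi[0] = 130 = 130 deg
  cos(130 deg) = -0.6428, sin(130 deg) = 0.7660
  joint[1] = (0.0000, 0.0000) + 4.8 * (-0.6428, 0.7660) = (0.0000 + -3.0854, 0.0000 + 3.6770) = (-3.0854, 3.6770)
link 1: phi[1] = 130 + 45 = 175 deg
  cos(175 deg) = -0.9962, sin(175 deg) = 0.0872
  joint[2] = (-3.0854, 3.6770) + 3.7 * (-0.9962, 0.0872) = (-3.0854 + -3.6859, 3.6770 + 0.3225) = (-6.7713, 3.9995)
End effector: (-6.7713, 3.9995)

Answer: -6.7713 3.9995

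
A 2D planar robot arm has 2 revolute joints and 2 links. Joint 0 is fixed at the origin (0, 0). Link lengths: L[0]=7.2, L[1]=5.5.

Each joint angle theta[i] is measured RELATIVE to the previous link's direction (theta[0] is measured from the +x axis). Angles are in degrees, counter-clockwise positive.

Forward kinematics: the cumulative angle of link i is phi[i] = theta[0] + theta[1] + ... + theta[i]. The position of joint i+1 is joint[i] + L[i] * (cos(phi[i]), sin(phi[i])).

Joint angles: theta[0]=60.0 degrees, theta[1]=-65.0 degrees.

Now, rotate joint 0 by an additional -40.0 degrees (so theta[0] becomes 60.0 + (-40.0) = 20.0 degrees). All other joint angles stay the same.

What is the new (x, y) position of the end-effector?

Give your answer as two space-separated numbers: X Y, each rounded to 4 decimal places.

Answer: 10.6549 -1.4265

Derivation:
joint[0] = (0.0000, 0.0000)  (base)
link 0: phi[0] = 20 = 20 deg
  cos(20 deg) = 0.9397, sin(20 deg) = 0.3420
  joint[1] = (0.0000, 0.0000) + 7.2 * (0.9397, 0.3420) = (0.0000 + 6.7658, 0.0000 + 2.4625) = (6.7658, 2.4625)
link 1: phi[1] = 20 + -65 = -45 deg
  cos(-45 deg) = 0.7071, sin(-45 deg) = -0.7071
  joint[2] = (6.7658, 2.4625) + 5.5 * (0.7071, -0.7071) = (6.7658 + 3.8891, 2.4625 + -3.8891) = (10.6549, -1.4265)
End effector: (10.6549, -1.4265)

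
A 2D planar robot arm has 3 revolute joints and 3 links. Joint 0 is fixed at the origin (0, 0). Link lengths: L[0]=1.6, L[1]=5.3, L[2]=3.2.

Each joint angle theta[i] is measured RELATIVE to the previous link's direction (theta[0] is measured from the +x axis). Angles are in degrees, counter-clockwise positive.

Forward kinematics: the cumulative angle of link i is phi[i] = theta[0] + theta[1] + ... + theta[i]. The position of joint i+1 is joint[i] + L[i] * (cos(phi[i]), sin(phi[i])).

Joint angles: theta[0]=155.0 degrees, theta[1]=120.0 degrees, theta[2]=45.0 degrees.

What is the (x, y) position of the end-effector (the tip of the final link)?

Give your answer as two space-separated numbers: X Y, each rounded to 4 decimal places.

joint[0] = (0.0000, 0.0000)  (base)
link 0: phi[0] = 155 = 155 deg
  cos(155 deg) = -0.9063, sin(155 deg) = 0.4226
  joint[1] = (0.0000, 0.0000) + 1.6 * (-0.9063, 0.4226) = (0.0000 + -1.4501, 0.0000 + 0.6762) = (-1.4501, 0.6762)
link 1: phi[1] = 155 + 120 = 275 deg
  cos(275 deg) = 0.0872, sin(275 deg) = -0.9962
  joint[2] = (-1.4501, 0.6762) + 5.3 * (0.0872, -0.9962) = (-1.4501 + 0.4619, 0.6762 + -5.2798) = (-0.9882, -4.6036)
link 2: phi[2] = 155 + 120 + 45 = 320 deg
  cos(320 deg) = 0.7660, sin(320 deg) = -0.6428
  joint[3] = (-0.9882, -4.6036) + 3.2 * (0.7660, -0.6428) = (-0.9882 + 2.4513, -4.6036 + -2.0569) = (1.4632, -6.6606)
End effector: (1.4632, -6.6606)

Answer: 1.4632 -6.6606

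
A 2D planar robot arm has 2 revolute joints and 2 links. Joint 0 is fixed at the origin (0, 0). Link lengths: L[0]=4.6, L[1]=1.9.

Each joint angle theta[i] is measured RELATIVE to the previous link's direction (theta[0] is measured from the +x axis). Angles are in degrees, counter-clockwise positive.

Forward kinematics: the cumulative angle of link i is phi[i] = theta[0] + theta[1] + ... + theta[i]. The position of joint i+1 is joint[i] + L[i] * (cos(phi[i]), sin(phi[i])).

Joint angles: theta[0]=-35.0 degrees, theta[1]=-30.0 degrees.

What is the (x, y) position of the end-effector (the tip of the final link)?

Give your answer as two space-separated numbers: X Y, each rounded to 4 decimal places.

joint[0] = (0.0000, 0.0000)  (base)
link 0: phi[0] = -35 = -35 deg
  cos(-35 deg) = 0.8192, sin(-35 deg) = -0.5736
  joint[1] = (0.0000, 0.0000) + 4.6 * (0.8192, -0.5736) = (0.0000 + 3.7681, 0.0000 + -2.6385) = (3.7681, -2.6385)
link 1: phi[1] = -35 + -30 = -65 deg
  cos(-65 deg) = 0.4226, sin(-65 deg) = -0.9063
  joint[2] = (3.7681, -2.6385) + 1.9 * (0.4226, -0.9063) = (3.7681 + 0.8030, -2.6385 + -1.7220) = (4.5711, -4.3604)
End effector: (4.5711, -4.3604)

Answer: 4.5711 -4.3604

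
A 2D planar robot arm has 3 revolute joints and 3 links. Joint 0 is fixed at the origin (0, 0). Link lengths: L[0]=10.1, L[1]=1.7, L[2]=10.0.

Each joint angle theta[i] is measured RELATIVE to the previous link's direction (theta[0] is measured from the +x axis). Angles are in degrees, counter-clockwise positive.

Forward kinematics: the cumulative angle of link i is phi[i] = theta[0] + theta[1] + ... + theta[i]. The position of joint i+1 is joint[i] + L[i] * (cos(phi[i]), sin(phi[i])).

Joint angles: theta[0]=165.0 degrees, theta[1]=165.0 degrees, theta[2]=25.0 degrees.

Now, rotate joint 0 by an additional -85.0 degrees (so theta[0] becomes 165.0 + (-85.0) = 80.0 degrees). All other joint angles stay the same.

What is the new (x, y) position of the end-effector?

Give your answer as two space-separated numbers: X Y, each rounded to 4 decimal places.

Answer: 1.0354 -1.5942

Derivation:
joint[0] = (0.0000, 0.0000)  (base)
link 0: phi[0] = 80 = 80 deg
  cos(80 deg) = 0.1736, sin(80 deg) = 0.9848
  joint[1] = (0.0000, 0.0000) + 10.1 * (0.1736, 0.9848) = (0.0000 + 1.7538, 0.0000 + 9.9466) = (1.7538, 9.9466)
link 1: phi[1] = 80 + 165 = 245 deg
  cos(245 deg) = -0.4226, sin(245 deg) = -0.9063
  joint[2] = (1.7538, 9.9466) + 1.7 * (-0.4226, -0.9063) = (1.7538 + -0.7185, 9.9466 + -1.5407) = (1.0354, 8.4058)
link 2: phi[2] = 80 + 165 + 25 = 270 deg
  cos(270 deg) = -0.0000, sin(270 deg) = -1.0000
  joint[3] = (1.0354, 8.4058) + 10 * (-0.0000, -1.0000) = (1.0354 + -0.0000, 8.4058 + -10.0000) = (1.0354, -1.5942)
End effector: (1.0354, -1.5942)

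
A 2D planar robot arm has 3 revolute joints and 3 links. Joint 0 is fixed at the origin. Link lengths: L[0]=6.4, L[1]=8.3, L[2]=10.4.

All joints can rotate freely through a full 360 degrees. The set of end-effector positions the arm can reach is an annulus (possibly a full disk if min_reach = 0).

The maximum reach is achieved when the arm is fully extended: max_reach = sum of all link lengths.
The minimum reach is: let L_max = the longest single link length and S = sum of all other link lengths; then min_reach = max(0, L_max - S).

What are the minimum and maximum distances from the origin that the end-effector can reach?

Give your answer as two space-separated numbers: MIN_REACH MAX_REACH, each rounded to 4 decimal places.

Answer: 0.0000 25.1000

Derivation:
Link lengths: [6.4, 8.3, 10.4]
max_reach = 6.4 + 8.3 + 10.4 = 25.1
L_max = max([6.4, 8.3, 10.4]) = 10.4
S (sum of others) = 25.1 - 10.4 = 14.7
min_reach = max(0, 10.4 - 14.7) = max(0, -4.3) = 0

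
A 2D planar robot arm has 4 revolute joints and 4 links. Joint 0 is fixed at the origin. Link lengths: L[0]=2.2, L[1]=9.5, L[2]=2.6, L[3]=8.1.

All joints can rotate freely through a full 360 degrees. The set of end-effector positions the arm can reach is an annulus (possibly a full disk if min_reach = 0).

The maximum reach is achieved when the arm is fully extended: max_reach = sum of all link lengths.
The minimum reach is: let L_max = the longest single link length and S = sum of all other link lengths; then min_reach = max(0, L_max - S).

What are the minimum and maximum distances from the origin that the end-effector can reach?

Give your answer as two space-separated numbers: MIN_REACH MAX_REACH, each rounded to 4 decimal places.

Answer: 0.0000 22.4000

Derivation:
Link lengths: [2.2, 9.5, 2.6, 8.1]
max_reach = 2.2 + 9.5 + 2.6 + 8.1 = 22.4
L_max = max([2.2, 9.5, 2.6, 8.1]) = 9.5
S (sum of others) = 22.4 - 9.5 = 12.9
min_reach = max(0, 9.5 - 12.9) = max(0, -3.4) = 0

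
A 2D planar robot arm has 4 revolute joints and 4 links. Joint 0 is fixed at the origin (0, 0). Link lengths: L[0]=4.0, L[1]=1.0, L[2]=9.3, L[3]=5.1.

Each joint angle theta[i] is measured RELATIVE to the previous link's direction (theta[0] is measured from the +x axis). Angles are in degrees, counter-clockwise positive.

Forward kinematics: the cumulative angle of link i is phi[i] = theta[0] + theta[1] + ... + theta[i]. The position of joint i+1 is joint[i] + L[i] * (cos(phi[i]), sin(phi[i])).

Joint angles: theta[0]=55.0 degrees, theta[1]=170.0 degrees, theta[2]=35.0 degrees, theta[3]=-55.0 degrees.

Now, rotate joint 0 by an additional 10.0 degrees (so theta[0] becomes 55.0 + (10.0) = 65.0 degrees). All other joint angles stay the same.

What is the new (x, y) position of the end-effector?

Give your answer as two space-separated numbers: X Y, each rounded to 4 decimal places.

joint[0] = (0.0000, 0.0000)  (base)
link 0: phi[0] = 65 = 65 deg
  cos(65 deg) = 0.4226, sin(65 deg) = 0.9063
  joint[1] = (0.0000, 0.0000) + 4 * (0.4226, 0.9063) = (0.0000 + 1.6905, 0.0000 + 3.6252) = (1.6905, 3.6252)
link 1: phi[1] = 65 + 170 = 235 deg
  cos(235 deg) = -0.5736, sin(235 deg) = -0.8192
  joint[2] = (1.6905, 3.6252) + 1 * (-0.5736, -0.8192) = (1.6905 + -0.5736, 3.6252 + -0.8192) = (1.1169, 2.8061)
link 2: phi[2] = 65 + 170 + 35 = 270 deg
  cos(270 deg) = -0.0000, sin(270 deg) = -1.0000
  joint[3] = (1.1169, 2.8061) + 9.3 * (-0.0000, -1.0000) = (1.1169 + -0.0000, 2.8061 + -9.3000) = (1.1169, -6.4939)
link 3: phi[3] = 65 + 170 + 35 + -55 = 215 deg
  cos(215 deg) = -0.8192, sin(215 deg) = -0.5736
  joint[4] = (1.1169, -6.4939) + 5.1 * (-0.8192, -0.5736) = (1.1169 + -4.1777, -6.4939 + -2.9252) = (-3.0608, -9.4192)
End effector: (-3.0608, -9.4192)

Answer: -3.0608 -9.4192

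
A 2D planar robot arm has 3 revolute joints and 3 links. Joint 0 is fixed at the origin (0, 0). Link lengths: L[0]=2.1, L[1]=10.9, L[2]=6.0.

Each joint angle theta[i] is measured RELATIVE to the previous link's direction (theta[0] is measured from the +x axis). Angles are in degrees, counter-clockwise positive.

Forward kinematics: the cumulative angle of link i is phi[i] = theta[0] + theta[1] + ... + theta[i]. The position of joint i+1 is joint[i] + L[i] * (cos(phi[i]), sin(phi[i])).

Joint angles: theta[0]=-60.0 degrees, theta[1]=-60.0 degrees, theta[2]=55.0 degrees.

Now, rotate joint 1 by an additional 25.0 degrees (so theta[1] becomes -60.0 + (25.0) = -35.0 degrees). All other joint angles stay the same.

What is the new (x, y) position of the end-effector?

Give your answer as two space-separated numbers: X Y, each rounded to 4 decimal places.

joint[0] = (0.0000, 0.0000)  (base)
link 0: phi[0] = -60 = -60 deg
  cos(-60 deg) = 0.5000, sin(-60 deg) = -0.8660
  joint[1] = (0.0000, 0.0000) + 2.1 * (0.5000, -0.8660) = (0.0000 + 1.0500, 0.0000 + -1.8187) = (1.0500, -1.8187)
link 1: phi[1] = -60 + -35 = -95 deg
  cos(-95 deg) = -0.0872, sin(-95 deg) = -0.9962
  joint[2] = (1.0500, -1.8187) + 10.9 * (-0.0872, -0.9962) = (1.0500 + -0.9500, -1.8187 + -10.8585) = (0.1000, -12.6772)
link 2: phi[2] = -60 + -35 + 55 = -40 deg
  cos(-40 deg) = 0.7660, sin(-40 deg) = -0.6428
  joint[3] = (0.1000, -12.6772) + 6 * (0.7660, -0.6428) = (0.1000 + 4.5963, -12.6772 + -3.8567) = (4.6963, -16.5339)
End effector: (4.6963, -16.5339)

Answer: 4.6963 -16.5339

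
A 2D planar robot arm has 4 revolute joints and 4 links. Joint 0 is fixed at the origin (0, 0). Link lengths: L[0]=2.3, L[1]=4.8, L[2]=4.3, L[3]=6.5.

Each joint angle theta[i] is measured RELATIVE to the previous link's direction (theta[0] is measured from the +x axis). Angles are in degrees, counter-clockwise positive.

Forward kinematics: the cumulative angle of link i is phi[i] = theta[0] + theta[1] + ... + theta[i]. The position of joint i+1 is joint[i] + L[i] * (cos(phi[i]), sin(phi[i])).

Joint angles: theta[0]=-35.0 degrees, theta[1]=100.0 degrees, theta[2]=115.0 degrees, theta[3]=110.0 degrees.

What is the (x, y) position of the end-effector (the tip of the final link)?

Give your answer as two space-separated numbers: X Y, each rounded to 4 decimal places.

joint[0] = (0.0000, 0.0000)  (base)
link 0: phi[0] = -35 = -35 deg
  cos(-35 deg) = 0.8192, sin(-35 deg) = -0.5736
  joint[1] = (0.0000, 0.0000) + 2.3 * (0.8192, -0.5736) = (0.0000 + 1.8840, 0.0000 + -1.3192) = (1.8840, -1.3192)
link 1: phi[1] = -35 + 100 = 65 deg
  cos(65 deg) = 0.4226, sin(65 deg) = 0.9063
  joint[2] = (1.8840, -1.3192) + 4.8 * (0.4226, 0.9063) = (1.8840 + 2.0286, -1.3192 + 4.3503) = (3.9126, 3.0311)
link 2: phi[2] = -35 + 100 + 115 = 180 deg
  cos(180 deg) = -1.0000, sin(180 deg) = 0.0000
  joint[3] = (3.9126, 3.0311) + 4.3 * (-1.0000, 0.0000) = (3.9126 + -4.3000, 3.0311 + 0.0000) = (-0.3874, 3.0311)
link 3: phi[3] = -35 + 100 + 115 + 110 = 290 deg
  cos(290 deg) = 0.3420, sin(290 deg) = -0.9397
  joint[4] = (-0.3874, 3.0311) + 6.5 * (0.3420, -0.9397) = (-0.3874 + 2.2231, 3.0311 + -6.1080) = (1.8357, -3.0770)
End effector: (1.8357, -3.0770)

Answer: 1.8357 -3.0770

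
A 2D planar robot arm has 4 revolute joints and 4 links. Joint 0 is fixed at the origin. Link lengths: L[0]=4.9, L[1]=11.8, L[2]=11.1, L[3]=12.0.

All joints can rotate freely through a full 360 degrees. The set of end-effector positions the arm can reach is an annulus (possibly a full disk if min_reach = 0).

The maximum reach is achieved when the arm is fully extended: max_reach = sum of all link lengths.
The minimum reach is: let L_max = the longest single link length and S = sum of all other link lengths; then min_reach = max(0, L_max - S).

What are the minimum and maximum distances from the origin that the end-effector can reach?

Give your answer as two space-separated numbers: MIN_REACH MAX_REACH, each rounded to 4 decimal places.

Answer: 0.0000 39.8000

Derivation:
Link lengths: [4.9, 11.8, 11.1, 12.0]
max_reach = 4.9 + 11.8 + 11.1 + 12 = 39.8
L_max = max([4.9, 11.8, 11.1, 12.0]) = 12
S (sum of others) = 39.8 - 12 = 27.8
min_reach = max(0, 12 - 27.8) = max(0, -15.8) = 0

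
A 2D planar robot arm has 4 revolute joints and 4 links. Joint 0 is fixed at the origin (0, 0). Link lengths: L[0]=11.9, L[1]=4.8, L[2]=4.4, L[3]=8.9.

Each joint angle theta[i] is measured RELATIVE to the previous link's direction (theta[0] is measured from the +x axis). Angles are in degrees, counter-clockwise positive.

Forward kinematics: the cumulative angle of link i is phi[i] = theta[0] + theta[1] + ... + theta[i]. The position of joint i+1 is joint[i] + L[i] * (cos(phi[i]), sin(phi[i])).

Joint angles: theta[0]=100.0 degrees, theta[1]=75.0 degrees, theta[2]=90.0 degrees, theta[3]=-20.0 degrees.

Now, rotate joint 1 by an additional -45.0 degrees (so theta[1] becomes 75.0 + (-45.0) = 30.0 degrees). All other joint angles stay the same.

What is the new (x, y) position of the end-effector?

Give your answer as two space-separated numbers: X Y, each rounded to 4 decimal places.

joint[0] = (0.0000, 0.0000)  (base)
link 0: phi[0] = 100 = 100 deg
  cos(100 deg) = -0.1736, sin(100 deg) = 0.9848
  joint[1] = (0.0000, 0.0000) + 11.9 * (-0.1736, 0.9848) = (0.0000 + -2.0664, 0.0000 + 11.7192) = (-2.0664, 11.7192)
link 1: phi[1] = 100 + 30 = 130 deg
  cos(130 deg) = -0.6428, sin(130 deg) = 0.7660
  joint[2] = (-2.0664, 11.7192) + 4.8 * (-0.6428, 0.7660) = (-2.0664 + -3.0854, 11.7192 + 3.6770) = (-5.1518, 15.3962)
link 2: phi[2] = 100 + 30 + 90 = 220 deg
  cos(220 deg) = -0.7660, sin(220 deg) = -0.6428
  joint[3] = (-5.1518, 15.3962) + 4.4 * (-0.7660, -0.6428) = (-5.1518 + -3.3706, 15.3962 + -2.8283) = (-8.5224, 12.5680)
link 3: phi[3] = 100 + 30 + 90 + -20 = 200 deg
  cos(200 deg) = -0.9397, sin(200 deg) = -0.3420
  joint[4] = (-8.5224, 12.5680) + 8.9 * (-0.9397, -0.3420) = (-8.5224 + -8.3633, 12.5680 + -3.0440) = (-16.8857, 9.5240)
End effector: (-16.8857, 9.5240)

Answer: -16.8857 9.5240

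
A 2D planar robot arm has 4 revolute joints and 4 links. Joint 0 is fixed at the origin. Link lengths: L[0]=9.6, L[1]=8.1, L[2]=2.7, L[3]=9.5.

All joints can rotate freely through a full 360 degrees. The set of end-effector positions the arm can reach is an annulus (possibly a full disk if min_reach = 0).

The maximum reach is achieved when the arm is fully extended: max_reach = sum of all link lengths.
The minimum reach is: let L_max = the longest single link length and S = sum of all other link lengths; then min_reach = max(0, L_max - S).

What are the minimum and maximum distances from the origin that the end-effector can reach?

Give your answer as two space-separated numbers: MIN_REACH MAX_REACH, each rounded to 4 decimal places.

Link lengths: [9.6, 8.1, 2.7, 9.5]
max_reach = 9.6 + 8.1 + 2.7 + 9.5 = 29.9
L_max = max([9.6, 8.1, 2.7, 9.5]) = 9.6
S (sum of others) = 29.9 - 9.6 = 20.3
min_reach = max(0, 9.6 - 20.3) = max(0, -10.7) = 0

Answer: 0.0000 29.9000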